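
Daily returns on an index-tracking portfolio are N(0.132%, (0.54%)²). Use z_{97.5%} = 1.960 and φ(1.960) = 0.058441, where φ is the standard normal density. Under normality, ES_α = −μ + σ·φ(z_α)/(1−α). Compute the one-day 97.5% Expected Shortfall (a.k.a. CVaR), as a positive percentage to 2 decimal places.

1.13%

Tail multiplier: φ(z)/(1−α) = 0.058441 / 0.025 = 2.338.
ES = −(0.132%) + 0.54% × 2.338 = 1.131%.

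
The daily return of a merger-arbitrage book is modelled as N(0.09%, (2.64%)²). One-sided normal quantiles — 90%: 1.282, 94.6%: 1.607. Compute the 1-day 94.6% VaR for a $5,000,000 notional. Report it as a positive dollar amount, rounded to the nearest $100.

VaR = −μ + z·σ = −(0.09%) + 1.607 × 2.64% = 4.152%.
On $5,000,000: 0.04152 × $5,000,000 = $207,600.

$207,600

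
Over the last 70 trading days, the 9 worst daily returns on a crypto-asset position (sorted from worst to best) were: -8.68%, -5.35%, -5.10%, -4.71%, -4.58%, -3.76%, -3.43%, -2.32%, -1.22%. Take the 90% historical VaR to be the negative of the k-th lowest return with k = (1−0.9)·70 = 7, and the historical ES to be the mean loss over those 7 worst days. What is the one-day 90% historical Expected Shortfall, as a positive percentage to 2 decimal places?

5.09%

The 7 worst returns sum to -35.61%.
ES = −(-35.61%) / 7 = 5.0871…% ≈ 5.09%.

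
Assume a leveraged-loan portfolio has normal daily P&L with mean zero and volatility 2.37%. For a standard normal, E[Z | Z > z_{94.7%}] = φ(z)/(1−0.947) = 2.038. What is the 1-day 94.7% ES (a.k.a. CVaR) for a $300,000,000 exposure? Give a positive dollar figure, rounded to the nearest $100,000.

$14,500,000

ES = 2.37% × 2.038 = 4.830%.
On $300,000,000: 0.04830 × $300,000,000 = $14,490,000.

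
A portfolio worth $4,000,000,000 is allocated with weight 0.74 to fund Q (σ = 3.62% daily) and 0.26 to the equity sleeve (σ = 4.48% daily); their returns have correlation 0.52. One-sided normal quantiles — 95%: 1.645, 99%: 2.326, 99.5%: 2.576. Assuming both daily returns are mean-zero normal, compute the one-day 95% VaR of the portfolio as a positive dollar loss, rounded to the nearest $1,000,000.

$226,000,000

σ_p² = 0.74²·3.62² + 0.26²·4.48² + 2·0.52·0.74·0.26·3.62·4.48 = 11.7778 (%²).
σ_p = √11.7778 = 3.432%.
VaR = 1.645 × 3.432% = 5.646%; on $4,000,000,000 that is $225,840,000.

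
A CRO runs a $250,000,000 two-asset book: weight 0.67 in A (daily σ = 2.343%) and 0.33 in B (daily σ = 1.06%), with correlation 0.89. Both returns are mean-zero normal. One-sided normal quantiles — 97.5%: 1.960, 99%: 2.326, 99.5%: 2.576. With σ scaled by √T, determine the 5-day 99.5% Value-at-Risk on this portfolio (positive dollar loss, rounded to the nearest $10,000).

$27,190,000

σ_p = √(0.67²·2.343² + 0.33²·1.06² + 2·0.89·0.67·0.33·2.343·1.06) = 1.888%.
σ_{5d} = 1.888% × √5 = 4.222%.
VaR = 2.576 × 4.222% = 10.876%; on $250,000,000 that is $27,190,000.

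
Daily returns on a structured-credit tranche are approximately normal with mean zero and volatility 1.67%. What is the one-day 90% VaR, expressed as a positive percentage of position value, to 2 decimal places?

At 90% one-sided, z = 1.282.
VaR = z·σ = 1.282 × 1.67% = 2.141%.

2.14%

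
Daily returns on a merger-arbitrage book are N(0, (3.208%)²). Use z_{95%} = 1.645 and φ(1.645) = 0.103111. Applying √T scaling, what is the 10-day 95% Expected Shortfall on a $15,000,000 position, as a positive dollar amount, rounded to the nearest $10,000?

$3,140,000

σ_{10d} = 3.208% × √10 = 10.145%.
ES multiplier = φ(z)/(1−α) = 0.103111/0.05 = 2.062.
ES = 10.145% × 2.062 = 20.919%; on $15,000,000: $3,137,850.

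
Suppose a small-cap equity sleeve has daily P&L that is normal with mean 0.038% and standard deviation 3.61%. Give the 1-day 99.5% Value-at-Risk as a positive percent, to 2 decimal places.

At 99.5% one-sided, z = 2.576.
VaR = −μ + z·σ = −(0.038%) + 2.576 × 3.61% = 9.261%.

9.26%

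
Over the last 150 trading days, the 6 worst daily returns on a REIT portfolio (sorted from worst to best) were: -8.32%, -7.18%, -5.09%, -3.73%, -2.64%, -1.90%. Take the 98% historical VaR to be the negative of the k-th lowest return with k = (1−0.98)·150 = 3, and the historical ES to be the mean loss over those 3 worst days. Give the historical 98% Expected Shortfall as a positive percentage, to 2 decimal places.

The 3 worst returns sum to -20.59%.
ES = −(-20.59%) / 3 = 6.8633…% ≈ 6.86%.

6.86%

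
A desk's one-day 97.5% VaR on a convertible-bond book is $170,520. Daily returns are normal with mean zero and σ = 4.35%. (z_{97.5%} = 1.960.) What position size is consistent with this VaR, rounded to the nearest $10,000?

VaR as a fraction of value: z·σ = 1.960 × 4.35% = 8.526%.
Position = $170,520 / 0.08526 = $2,000,000.

$2,000,000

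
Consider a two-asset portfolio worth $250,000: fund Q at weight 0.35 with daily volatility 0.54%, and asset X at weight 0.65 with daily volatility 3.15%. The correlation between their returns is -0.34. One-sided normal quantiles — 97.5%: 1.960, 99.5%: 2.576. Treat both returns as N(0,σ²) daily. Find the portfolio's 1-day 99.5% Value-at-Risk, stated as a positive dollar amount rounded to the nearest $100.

$12,800

σ_p² = 0.35²·0.54² + 0.65²·3.15² + 2·-0.34·0.35·0.65·0.54·3.15 = 3.9648 (%²).
σ_p = √3.9648 = 1.991%.
VaR = 2.576 × 1.991% = 5.129%; on $250,000 that is $12,822.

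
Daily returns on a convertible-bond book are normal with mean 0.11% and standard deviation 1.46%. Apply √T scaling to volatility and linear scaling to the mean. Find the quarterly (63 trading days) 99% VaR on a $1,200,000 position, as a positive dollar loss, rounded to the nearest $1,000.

At 99%, z = 2.326.
σ_{63d} = 1.46% × √63 = 11.588%; μ_{63d} = 63 × 0.11% = 6.930%.
VaR = −(6.930%) + 2.326 × 11.588% = 20.024%.
On $1,200,000: 0.20024 × $1,200,000 = $240,288.

$240,000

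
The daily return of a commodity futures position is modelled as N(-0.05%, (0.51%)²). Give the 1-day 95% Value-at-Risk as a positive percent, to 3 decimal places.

0.889%

At 95% one-sided, z = 1.645.
VaR = −μ + z·σ = −(-0.05%) + 1.645 × 0.51% = 0.889%.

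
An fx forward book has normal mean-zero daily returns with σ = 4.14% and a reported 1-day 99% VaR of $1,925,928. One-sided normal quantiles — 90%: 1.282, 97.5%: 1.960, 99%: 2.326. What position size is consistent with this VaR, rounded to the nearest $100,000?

VaR as a fraction of value: z·σ = 2.326 × 4.14% = 9.62964%.
Position = $1,925,928 / 0.0962964 = $20,000,000.

$20,000,000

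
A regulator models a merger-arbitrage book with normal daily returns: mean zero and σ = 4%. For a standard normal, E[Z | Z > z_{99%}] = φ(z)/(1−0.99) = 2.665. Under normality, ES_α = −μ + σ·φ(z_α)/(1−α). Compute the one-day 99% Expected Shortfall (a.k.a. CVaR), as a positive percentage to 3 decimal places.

10.660%

ES = 4% × 2.665 = 10.660%.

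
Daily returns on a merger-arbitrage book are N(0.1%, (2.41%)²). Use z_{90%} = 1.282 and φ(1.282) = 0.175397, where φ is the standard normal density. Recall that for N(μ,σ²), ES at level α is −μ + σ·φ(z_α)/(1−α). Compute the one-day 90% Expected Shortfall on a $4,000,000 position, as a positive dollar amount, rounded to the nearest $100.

$165,100

Tail multiplier: φ(z)/(1−α) = 0.175397 / 0.1 = 1.754.
ES = −(0.1%) + 2.41% × 1.754 = 4.127%.
On $4,000,000: 0.04127 × $4,000,000 = $165,080.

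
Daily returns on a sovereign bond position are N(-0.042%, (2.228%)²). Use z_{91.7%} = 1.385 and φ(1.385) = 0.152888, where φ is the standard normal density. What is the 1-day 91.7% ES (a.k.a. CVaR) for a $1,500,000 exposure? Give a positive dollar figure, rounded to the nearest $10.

Tail multiplier: φ(z)/(1−α) = 0.152888 / 0.083 = 1.842.
ES = −(-0.042%) + 2.228% × 1.842 = 4.146%.
On $1,500,000: 0.04146 × $1,500,000 = $62,190.

$62,190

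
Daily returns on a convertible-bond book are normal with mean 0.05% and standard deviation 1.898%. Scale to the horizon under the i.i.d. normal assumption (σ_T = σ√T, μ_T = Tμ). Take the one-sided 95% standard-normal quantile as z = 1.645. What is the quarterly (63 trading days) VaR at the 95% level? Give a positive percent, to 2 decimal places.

σ_{63d} = 1.898% × √63 = 15.065%; μ_{63d} = 63 × 0.05% = 3.150%.
VaR = −(3.150%) + 1.645 × 15.065% = 21.632%.

21.63%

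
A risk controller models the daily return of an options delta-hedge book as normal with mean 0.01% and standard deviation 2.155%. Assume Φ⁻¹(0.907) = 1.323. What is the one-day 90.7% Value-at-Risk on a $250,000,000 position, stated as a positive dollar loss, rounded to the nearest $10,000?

$7,100,000

VaR = −μ + z·σ = −(0.01%) + 1.323 × 2.155% = 2.841%.
On $250,000,000: 0.02841 × $250,000,000 = $7,102,500.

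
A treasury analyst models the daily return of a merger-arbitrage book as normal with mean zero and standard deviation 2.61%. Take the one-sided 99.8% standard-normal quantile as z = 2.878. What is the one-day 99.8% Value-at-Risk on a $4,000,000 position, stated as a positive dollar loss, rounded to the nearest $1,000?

VaR = z·σ = 2.878 × 2.61% = 7.512%.
On $4,000,000: 0.07512 × $4,000,000 = $300,480.

$300,000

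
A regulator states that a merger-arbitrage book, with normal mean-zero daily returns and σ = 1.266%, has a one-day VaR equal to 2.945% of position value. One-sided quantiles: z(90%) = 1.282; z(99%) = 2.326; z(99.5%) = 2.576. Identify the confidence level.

Implied z = VaR/σ = 2.945 / 1.266 = 2.326.
This matches z(99%) = 2.326.

99%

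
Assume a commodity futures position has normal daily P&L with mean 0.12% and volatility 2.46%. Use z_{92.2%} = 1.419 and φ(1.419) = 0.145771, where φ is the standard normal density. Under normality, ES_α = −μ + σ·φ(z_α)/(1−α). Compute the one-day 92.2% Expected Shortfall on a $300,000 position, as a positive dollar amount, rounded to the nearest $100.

Tail multiplier: φ(z)/(1−α) = 0.145771 / 0.078 = 1.869.
ES = −(0.12%) + 2.46% × 1.869 = 4.478%.
On $300,000: 0.04478 × $300,000 = $13,434.

$13,400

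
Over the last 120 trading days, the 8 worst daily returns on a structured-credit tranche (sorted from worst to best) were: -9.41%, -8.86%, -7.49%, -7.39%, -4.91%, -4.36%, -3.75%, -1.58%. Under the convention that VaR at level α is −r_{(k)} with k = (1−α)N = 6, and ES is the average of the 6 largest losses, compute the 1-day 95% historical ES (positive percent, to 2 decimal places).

The 6 worst returns sum to -42.42%.
ES = −(-42.42%) / 6 = 7.07%.

7.07%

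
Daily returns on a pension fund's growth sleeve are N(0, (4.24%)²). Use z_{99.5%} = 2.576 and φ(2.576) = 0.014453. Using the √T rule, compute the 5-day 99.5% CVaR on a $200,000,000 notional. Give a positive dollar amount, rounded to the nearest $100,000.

σ_{5d} = 4.24% × √5 = 9.481%.
ES multiplier = φ(z)/(1−α) = 0.014453/0.005 = 2.891.
ES = 9.481% × 2.891 = 27.410%; on $200,000,000: $54,820,000.

$54,800,000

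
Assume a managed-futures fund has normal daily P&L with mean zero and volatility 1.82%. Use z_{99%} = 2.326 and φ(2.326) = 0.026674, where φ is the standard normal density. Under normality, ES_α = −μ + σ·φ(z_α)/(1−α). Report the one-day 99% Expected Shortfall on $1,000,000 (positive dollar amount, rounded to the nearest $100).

$48,500

Tail multiplier: φ(z)/(1−α) = 0.026674 / 0.01 = 2.667.
ES = 1.82% × 2.667 = 4.854%.
On $1,000,000: 0.04854 × $1,000,000 = $48,540.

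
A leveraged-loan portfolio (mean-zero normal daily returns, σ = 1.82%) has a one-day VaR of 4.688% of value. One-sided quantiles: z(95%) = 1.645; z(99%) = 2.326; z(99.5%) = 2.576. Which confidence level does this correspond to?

99.5%

Implied z = VaR/σ = 4.688 / 1.82 = 2.576.
This matches z(99.5%) = 2.576.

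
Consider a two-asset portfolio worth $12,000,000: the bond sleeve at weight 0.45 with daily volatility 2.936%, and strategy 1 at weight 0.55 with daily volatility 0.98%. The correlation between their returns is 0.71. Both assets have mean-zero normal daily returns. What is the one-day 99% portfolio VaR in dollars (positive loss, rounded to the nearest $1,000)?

σ_p² = 0.45²·2.936² + 0.55²·0.98² + 2·0.71·0.45·0.55·2.936·0.98 = 3.0473 (%²).
σ_p = √3.0473 = 1.746%.
At 99%, z = 2.326.
VaR = 2.326 × 1.746% = 4.061%; on $12,000,000 that is $487,320.

$487,000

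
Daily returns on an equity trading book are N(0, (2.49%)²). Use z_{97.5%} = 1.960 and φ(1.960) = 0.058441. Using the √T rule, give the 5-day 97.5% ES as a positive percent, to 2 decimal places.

13.02%

σ_{5d} = 2.49% × √5 = 5.568%.
ES multiplier = φ(z)/(1−α) = 0.058441/0.025 = 2.338.
ES = 5.568% × 2.338 = 13.018%.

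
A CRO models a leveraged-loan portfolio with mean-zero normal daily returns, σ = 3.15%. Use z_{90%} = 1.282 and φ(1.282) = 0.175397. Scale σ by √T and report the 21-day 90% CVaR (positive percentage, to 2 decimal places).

σ_{21d} = 3.15% × √21 = 14.435%.
ES multiplier = φ(z)/(1−α) = 0.175397/0.1 = 1.754.
ES = 14.435% × 1.754 = 25.319%.

25.32%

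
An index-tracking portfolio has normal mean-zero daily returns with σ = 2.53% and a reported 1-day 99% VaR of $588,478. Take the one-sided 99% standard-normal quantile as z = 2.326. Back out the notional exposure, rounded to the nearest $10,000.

VaR as a fraction of value: z·σ = 2.326 × 2.53% = 5.88478%.
Position = $588,478 / 0.0588478 = $10,000,000.

$10,000,000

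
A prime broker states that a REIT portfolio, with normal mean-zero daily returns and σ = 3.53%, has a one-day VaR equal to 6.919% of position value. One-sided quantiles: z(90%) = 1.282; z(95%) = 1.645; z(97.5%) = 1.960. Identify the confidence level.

97.5%

Implied z = VaR/σ = 6.919 / 3.53 = 1.960.
This matches z(97.5%) = 1.960.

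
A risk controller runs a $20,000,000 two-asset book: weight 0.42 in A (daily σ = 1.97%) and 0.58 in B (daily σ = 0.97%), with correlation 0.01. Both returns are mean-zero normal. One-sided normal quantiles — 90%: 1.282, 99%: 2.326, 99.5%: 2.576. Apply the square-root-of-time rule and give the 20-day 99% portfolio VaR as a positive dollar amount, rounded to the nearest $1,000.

$2,091,000

σ_p = √(0.42²·1.97² + 0.58²·0.97² + 2·0.01·0.42·0.58·1.97·0.97) = 1.005%.
σ_{20d} = 1.005% × √20 = 4.494%.
VaR = 2.326 × 4.494% = 10.453%; on $20,000,000 that is $2,090,600.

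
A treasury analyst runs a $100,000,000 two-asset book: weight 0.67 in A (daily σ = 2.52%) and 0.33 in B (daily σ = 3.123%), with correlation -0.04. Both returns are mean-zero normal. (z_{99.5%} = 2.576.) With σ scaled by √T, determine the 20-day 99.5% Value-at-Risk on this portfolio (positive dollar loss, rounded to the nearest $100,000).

σ_p = √(0.67²·2.52² + 0.33²·3.123² + 2·-0.04·0.67·0.33·2.52·3.123) = 1.943%.
σ_{20d} = 1.943% × √20 = 8.689%.
VaR = 2.576 × 8.689% = 22.383%; on $100,000,000 that is $22,383,000.

$22,400,000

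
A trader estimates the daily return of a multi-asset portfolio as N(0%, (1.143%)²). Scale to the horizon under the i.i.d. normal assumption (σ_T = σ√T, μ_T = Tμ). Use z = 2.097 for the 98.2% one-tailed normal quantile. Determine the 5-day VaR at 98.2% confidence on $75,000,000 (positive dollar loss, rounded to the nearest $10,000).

σ_{5d} = 1.143% × √5 = 2.556%.
VaR = 2.097 × 2.556% = 5.360%.
On $75,000,000: 0.05360 × $75,000,000 = $4,020,000.

$4,020,000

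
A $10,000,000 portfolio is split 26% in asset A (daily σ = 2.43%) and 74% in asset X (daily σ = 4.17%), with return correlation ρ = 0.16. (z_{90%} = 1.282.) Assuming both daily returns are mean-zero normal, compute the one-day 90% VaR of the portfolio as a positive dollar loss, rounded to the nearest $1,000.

$416,000

σ_p² = 0.26²·2.43² + 0.74²·4.17² + 2·0.16·0.26·0.74·2.43·4.17 = 10.5452 (%²).
σ_p = √10.5452 = 3.247%.
VaR = 1.282 × 3.247% = 4.163%; on $10,000,000 that is $416,300.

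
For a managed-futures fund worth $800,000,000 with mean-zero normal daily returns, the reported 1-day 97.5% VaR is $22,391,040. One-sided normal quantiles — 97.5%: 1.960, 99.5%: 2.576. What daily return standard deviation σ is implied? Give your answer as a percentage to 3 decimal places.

1.428%

VaR as a fraction: $22,391,040 / $800,000,000 = 2.799%.
σ = VaR / z = 2.799% / 1.960 = 1.428%.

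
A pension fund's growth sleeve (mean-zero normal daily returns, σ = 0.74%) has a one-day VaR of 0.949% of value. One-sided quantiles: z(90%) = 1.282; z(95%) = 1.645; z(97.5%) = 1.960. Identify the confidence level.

Implied z = VaR/σ = 0.949 / 0.74 = 1.282.
This matches z(90%) = 1.282.

90%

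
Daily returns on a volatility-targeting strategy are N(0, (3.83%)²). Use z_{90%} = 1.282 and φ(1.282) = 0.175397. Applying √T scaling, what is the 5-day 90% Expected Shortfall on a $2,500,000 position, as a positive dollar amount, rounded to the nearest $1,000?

σ_{5d} = 3.83% × √5 = 8.564%.
ES multiplier = φ(z)/(1−α) = 0.175397/0.1 = 1.754.
ES = 8.564% × 1.754 = 15.021%; on $2,500,000: $375,525.

$376,000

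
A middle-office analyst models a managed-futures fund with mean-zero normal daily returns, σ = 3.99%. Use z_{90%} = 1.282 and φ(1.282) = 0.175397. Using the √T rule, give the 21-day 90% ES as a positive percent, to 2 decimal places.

32.07%

σ_{21d} = 3.99% × √21 = 18.284%.
ES multiplier = φ(z)/(1−α) = 0.175397/0.1 = 1.754.
ES = 18.284% × 1.754 = 32.070%.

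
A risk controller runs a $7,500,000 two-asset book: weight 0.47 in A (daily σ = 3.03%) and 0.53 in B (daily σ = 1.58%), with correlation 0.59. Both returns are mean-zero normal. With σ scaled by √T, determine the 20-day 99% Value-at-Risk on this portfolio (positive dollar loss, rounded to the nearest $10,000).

$1,590,000

σ_p = √(0.47²·3.03² + 0.53²·1.58² + 2·0.59·0.47·0.53·3.03·1.58) = 2.034%.
σ_{20d} = 2.034% × √20 = 9.096%.
z(99%) = 2.326.
VaR = 2.326 × 9.096% = 21.157%; on $7,500,000 that is $1,586,775.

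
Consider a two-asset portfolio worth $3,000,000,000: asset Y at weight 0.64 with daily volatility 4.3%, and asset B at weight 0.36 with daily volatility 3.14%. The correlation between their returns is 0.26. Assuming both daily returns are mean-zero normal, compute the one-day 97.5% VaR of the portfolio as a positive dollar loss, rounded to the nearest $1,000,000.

$190,000,000

σ_p² = 0.64²·4.3² + 0.36²·3.14² + 2·0.26·0.64·0.36·4.3·3.14 = 10.4690 (%²).
σ_p = √10.4690 = 3.236%.
At 97.5%, z = 1.960.
VaR = 1.960 × 3.236% = 6.343%; on $3,000,000,000 that is $190,290,000.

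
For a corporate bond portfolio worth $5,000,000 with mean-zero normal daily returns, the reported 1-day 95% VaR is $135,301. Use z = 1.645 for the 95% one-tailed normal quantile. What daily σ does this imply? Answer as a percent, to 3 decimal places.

1.645%

VaR as a fraction: $135,301 / $5,000,000 = 2.706%.
σ = VaR / z = 2.706% / 1.645 = 1.645%.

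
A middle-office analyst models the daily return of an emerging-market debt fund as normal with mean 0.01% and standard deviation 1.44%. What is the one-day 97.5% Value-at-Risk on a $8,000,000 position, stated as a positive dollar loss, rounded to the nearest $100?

$225,000

At 97.5% one-sided, z = 1.960.
VaR = −μ + z·σ = −(0.01%) + 1.960 × 1.44% = 2.812%.
On $8,000,000: 0.02812 × $8,000,000 = $224,960.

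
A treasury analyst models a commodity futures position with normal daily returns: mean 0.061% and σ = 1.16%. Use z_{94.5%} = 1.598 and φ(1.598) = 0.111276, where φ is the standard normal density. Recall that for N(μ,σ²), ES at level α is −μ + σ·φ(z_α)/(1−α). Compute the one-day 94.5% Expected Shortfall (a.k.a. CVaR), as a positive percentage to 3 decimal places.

Tail multiplier: φ(z)/(1−α) = 0.111276 / 0.055 = 2.023.
ES = −(0.061%) + 1.16% × 2.023 = 2.286%.

2.286%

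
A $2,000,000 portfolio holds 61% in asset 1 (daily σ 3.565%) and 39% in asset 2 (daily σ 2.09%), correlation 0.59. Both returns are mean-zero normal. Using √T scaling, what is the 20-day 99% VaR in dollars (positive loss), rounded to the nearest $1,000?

σ_p = √(0.61²·3.565² + 0.39²·2.09² + 2·0.59·0.61·0.39·3.565·2.09) = 2.736%.
σ_{20d} = 2.736% × √20 = 12.236%.
z(99%) = 2.326.
VaR = 2.326 × 12.236% = 28.461%; on $2,000,000 that is $569,220.

$569,000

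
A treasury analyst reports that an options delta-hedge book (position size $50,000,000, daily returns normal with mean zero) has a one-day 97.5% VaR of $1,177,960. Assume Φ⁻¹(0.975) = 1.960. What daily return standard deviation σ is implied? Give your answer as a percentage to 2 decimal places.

VaR as a fraction: $1,177,960 / $50,000,000 = 2.356%.
σ = VaR / z = 2.356% / 1.960 = 1.202%.

1.20%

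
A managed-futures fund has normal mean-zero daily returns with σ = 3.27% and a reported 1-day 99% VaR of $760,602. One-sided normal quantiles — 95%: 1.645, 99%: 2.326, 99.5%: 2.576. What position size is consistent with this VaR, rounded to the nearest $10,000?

$10,000,000

VaR as a fraction of value: z·σ = 2.326 × 3.27% = 7.60602%.
Position = $760,602 / 0.0760602 = $10,000,000.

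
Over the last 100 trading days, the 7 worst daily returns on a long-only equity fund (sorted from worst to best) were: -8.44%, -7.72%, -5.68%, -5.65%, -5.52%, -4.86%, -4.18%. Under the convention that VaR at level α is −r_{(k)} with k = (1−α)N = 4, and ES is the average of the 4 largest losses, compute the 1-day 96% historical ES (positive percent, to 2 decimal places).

The 4 worst returns sum to -27.49%.
ES = −(-27.49%) / 4 = 6.8725% ≈ 6.87%.

6.87%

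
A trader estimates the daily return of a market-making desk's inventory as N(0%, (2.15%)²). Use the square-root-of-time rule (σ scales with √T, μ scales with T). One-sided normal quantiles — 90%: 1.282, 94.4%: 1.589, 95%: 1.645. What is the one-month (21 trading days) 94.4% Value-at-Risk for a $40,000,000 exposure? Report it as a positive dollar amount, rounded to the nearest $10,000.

σ_{21d} = 2.15% × √21 = 9.853%.
VaR = 1.589 × 9.853% = 15.656%.
On $40,000,000: 0.15656 × $40,000,000 = $6,262,400.

$6,260,000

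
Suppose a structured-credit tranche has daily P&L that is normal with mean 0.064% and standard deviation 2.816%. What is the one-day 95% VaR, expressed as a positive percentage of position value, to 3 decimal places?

4.568%

At 95% one-sided, z = 1.645.
VaR = −μ + z·σ = −(0.064%) + 1.645 × 2.816% = 4.568%.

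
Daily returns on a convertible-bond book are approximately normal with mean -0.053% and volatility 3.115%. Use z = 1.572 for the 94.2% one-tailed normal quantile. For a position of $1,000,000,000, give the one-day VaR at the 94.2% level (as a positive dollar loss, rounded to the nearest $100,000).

VaR = −μ + z·σ = −(-0.053%) + 1.572 × 3.115% = 4.950%.
On $1,000,000,000: 0.04950 × $1,000,000,000 = $49,500,000.

$49,500,000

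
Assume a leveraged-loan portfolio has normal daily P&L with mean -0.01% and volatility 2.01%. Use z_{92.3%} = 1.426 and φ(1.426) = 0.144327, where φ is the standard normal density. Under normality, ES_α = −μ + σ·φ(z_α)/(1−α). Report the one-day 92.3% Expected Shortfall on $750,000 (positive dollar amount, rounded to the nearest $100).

$28,300

Tail multiplier: φ(z)/(1−α) = 0.144327 / 0.077 = 1.874.
ES = −(-0.01%) + 2.01% × 1.874 = 3.777%.
On $750,000: 0.03777 × $750,000 = $28,328.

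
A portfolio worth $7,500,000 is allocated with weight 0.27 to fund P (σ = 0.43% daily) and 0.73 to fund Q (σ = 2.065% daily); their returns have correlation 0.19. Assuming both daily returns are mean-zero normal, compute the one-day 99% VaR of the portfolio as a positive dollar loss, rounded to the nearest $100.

σ_p² = 0.27²·0.43² + 0.73²·2.065² + 2·0.19·0.27·0.73·0.43·2.065 = 2.3524 (%²).
σ_p = √2.3524 = 1.534%.
At 99%, z = 2.326.
VaR = 2.326 × 1.534% = 3.568%; on $7,500,000 that is $267,600.

$267,600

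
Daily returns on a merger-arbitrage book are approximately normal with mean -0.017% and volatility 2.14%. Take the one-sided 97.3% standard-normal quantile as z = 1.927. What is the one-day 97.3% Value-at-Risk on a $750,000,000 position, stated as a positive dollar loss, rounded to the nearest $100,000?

$31,100,000

VaR = −μ + z·σ = −(-0.017%) + 1.927 × 2.14% = 4.141%.
On $750,000,000: 0.04141 × $750,000,000 = $31,057,500.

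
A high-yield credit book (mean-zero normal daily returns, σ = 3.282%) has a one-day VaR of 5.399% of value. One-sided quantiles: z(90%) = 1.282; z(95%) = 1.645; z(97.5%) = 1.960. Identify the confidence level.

Implied z = VaR/σ = 5.399 / 3.282 = 1.645.
This matches z(95%) = 1.645.

95%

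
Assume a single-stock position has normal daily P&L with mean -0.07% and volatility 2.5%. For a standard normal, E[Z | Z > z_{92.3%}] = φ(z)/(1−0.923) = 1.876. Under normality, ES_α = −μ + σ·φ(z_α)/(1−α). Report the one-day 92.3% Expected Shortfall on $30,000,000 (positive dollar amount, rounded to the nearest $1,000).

ES = −(-0.07%) + 2.5% × 1.876 = 4.760%.
On $30,000,000: 0.04760 × $30,000,000 = $1,428,000.

$1,428,000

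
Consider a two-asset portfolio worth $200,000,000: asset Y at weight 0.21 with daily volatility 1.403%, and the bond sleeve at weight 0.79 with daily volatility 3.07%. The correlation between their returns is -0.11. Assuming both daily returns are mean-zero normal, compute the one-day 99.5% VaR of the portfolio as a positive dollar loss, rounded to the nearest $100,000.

$12,400,000

σ_p² = 0.21²·1.403² + 0.79²·3.07² + 2·-0.11·0.21·0.79·1.403·3.07 = 5.8117 (%²).
σ_p = √5.8117 = 2.411%.
At 99.5%, z = 2.576.
VaR = 2.576 × 2.411% = 6.211%; on $200,000,000 that is $12,422,000.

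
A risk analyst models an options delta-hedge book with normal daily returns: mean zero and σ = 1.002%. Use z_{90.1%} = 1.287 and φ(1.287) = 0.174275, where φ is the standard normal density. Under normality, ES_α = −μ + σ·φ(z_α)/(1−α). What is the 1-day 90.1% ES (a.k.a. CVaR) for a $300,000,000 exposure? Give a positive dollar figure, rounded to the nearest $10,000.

$5,290,000

Tail multiplier: φ(z)/(1−α) = 0.174275 / 0.099 = 1.760.
ES = 1.002% × 1.760 = 1.764%.
On $300,000,000: 0.01764 × $300,000,000 = $5,292,000.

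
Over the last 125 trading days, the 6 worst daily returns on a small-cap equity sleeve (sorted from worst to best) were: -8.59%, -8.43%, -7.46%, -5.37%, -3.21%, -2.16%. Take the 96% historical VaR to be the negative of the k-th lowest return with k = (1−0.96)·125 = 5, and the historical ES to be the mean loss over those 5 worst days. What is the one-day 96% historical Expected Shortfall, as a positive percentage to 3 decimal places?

The 5 worst returns sum to -33.06%.
ES = −(-33.06%) / 5 = 6.612%.

6.612%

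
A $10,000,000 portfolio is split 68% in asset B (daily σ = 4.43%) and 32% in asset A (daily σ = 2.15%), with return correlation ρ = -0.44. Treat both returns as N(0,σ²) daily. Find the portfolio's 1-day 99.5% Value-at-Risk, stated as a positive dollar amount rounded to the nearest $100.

σ_p² = 0.68²·4.43² + 0.32²·2.15² + 2·-0.44·0.68·0.32·4.43·2.15 = 7.7241 (%²).
σ_p = √7.7241 = 2.779%.
At 99.5%, z = 2.576.
VaR = 2.576 × 2.779% = 7.159%; on $10,000,000 that is $715,900.

$715,900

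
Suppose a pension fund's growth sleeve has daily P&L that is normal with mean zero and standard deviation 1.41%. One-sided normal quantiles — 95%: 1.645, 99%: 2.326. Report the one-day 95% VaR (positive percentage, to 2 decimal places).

VaR = z·σ = 1.645 × 1.41% = 2.319%.

2.32%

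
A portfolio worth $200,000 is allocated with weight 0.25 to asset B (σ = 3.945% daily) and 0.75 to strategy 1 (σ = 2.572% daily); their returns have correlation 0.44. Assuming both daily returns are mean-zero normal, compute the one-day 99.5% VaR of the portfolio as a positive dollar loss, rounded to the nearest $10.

$13,000

σ_p² = 0.25²·3.945² + 0.75²·2.572² + 2·0.44·0.25·0.75·3.945·2.572 = 6.3679 (%²).
σ_p = √6.3679 = 2.523%.
At 99.5%, z = 2.576.
VaR = 2.576 × 2.523% = 6.499%; on $200,000 that is $12,998.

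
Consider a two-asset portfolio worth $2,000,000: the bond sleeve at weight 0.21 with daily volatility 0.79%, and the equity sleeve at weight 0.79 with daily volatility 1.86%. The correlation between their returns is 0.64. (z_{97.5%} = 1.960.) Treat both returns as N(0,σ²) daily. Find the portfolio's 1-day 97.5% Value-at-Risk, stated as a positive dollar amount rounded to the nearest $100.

$62,000

σ_p² = 0.21²·0.79² + 0.79²·1.86² + 2·0.64·0.21·0.79·0.79·1.86 = 2.4987 (%²).
σ_p = √2.4987 = 1.581%.
VaR = 1.960 × 1.581% = 3.099%; on $2,000,000 that is $61,980.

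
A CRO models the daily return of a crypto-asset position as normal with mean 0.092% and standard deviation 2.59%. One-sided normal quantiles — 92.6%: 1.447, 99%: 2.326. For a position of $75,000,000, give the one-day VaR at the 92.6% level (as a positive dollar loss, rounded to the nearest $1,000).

$2,742,000

VaR = −μ + z·σ = −(0.092%) + 1.447 × 2.59% = 3.656%.
On $75,000,000: 0.03656 × $75,000,000 = $2,742,000.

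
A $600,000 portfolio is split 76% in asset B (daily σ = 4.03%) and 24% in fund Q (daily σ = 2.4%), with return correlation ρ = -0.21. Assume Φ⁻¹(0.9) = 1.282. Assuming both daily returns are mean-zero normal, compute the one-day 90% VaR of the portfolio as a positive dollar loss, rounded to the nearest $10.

σ_p² = 0.76²·4.03² + 0.24²·2.4² + 2·-0.21·0.76·0.24·4.03·2.4 = 8.9716 (%²).
σ_p = √8.9716 = 2.995%.
VaR = 1.282 × 2.995% = 3.840%; on $600,000 that is $23,040.

$23,040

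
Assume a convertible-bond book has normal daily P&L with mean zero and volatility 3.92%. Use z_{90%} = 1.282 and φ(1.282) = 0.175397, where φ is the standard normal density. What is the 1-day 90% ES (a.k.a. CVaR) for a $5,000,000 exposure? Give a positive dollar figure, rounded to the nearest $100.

Tail multiplier: φ(z)/(1−α) = 0.175397 / 0.1 = 1.754.
ES = 3.92% × 1.754 = 6.876%.
On $5,000,000: 0.06876 × $5,000,000 = $343,800.

$343,800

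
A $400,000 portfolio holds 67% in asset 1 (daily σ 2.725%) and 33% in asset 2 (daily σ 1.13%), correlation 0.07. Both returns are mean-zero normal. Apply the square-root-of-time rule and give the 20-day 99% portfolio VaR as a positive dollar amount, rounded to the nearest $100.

$78,600

σ_p = √(0.67²·2.725² + 0.33²·1.13² + 2·0.07·0.67·0.33·2.725·1.13) = 1.889%.
σ_{20d} = 1.889% × √20 = 8.448%.
z(99%) = 2.326.
VaR = 2.326 × 8.448% = 19.650%; on $400,000 that is $78,600.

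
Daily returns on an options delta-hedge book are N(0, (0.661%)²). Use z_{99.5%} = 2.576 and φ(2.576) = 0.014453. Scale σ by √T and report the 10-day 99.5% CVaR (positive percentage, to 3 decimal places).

σ_{10d} = 0.661% × √10 = 2.090%.
ES multiplier = φ(z)/(1−α) = 0.014453/0.005 = 2.891.
ES = 2.090% × 2.891 = 6.042%.

6.042%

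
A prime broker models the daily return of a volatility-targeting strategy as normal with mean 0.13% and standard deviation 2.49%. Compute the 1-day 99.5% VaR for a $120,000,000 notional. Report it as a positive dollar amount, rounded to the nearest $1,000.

$7,541,000

At 99.5% one-sided, z = 2.576.
VaR = −μ + z·σ = −(0.13%) + 2.576 × 2.49% = 6.284%.
On $120,000,000: 0.06284 × $120,000,000 = $7,540,800.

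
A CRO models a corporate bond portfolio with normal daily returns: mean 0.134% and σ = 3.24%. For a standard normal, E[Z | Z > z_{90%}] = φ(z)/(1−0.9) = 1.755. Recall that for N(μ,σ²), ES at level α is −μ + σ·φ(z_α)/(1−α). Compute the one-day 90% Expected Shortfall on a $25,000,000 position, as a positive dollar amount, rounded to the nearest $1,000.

$1,388,000

ES = −(0.134%) + 3.24% × 1.755 = 5.552%.
On $25,000,000: 0.05552 × $25,000,000 = $1,388,000.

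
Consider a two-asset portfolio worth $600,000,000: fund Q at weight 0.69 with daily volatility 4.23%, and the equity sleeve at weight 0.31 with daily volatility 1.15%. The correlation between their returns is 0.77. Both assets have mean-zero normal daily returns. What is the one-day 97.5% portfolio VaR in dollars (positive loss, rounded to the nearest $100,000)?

$37,600,000

σ_p² = 0.69²·4.23² + 0.31²·1.15² + 2·0.77·0.69·0.31·4.23·1.15 = 10.2483 (%²).
σ_p = √10.2483 = 3.201%.
At 97.5%, z = 1.960.
VaR = 1.960 × 3.201% = 6.274%; on $600,000,000 that is $37,644,000.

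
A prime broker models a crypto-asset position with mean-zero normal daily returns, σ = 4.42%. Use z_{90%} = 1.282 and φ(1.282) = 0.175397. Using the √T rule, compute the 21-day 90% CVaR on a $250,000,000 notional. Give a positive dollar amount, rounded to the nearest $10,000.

$88,820,000

σ_{21d} = 4.42% × √21 = 20.255%.
ES multiplier = φ(z)/(1−α) = 0.175397/0.1 = 1.754.
ES = 20.255% × 1.754 = 35.527%; on $250,000,000: $88,817,500.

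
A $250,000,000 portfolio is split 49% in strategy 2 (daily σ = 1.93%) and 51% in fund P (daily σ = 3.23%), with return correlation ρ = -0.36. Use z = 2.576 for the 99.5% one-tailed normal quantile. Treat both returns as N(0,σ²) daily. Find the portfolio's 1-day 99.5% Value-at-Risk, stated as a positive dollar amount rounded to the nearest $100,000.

σ_p² = 0.49²·1.93² + 0.51²·3.23² + 2·-0.36·0.49·0.51·1.93·3.23 = 2.4863 (%²).
σ_p = √2.4863 = 1.577%.
VaR = 2.576 × 1.577% = 4.062%; on $250,000,000 that is $10,155,000.

$10,200,000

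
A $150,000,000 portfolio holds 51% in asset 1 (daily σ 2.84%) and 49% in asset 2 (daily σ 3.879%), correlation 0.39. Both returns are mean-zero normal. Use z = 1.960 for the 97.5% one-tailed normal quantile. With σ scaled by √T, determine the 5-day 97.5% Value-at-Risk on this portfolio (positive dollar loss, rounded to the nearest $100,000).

$18,400,000

σ_p = √(0.51²·2.84² + 0.49²·3.879² + 2·0.39·0.51·0.49·2.84·3.879) = 2.803%.
σ_{5d} = 2.803% × √5 = 6.268%.
VaR = 1.960 × 6.268% = 12.285%; on $150,000,000 that is $18,427,500.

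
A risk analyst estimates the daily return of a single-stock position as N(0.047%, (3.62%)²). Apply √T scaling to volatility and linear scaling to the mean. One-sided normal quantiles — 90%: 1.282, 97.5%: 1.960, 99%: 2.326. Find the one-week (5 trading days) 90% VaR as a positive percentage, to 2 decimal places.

σ_{5d} = 3.62% × √5 = 8.095%; μ_{5d} = 5 × 0.047% = 0.235%.
VaR = −(0.235%) + 1.282 × 8.095% = 10.143%.

10.14%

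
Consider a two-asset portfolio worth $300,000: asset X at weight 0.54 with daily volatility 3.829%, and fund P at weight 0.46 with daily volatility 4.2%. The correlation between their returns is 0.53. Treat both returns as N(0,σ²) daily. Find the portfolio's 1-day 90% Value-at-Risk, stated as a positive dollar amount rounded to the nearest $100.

σ_p² = 0.54²·3.829² + 0.46²·4.2² + 2·0.53·0.54·0.46·3.829·4.2 = 12.2422 (%²).
σ_p = √12.2422 = 3.499%.
At 90%, z = 1.282.
VaR = 1.282 × 3.499% = 4.486%; on $300,000 that is $13,458.

$13,500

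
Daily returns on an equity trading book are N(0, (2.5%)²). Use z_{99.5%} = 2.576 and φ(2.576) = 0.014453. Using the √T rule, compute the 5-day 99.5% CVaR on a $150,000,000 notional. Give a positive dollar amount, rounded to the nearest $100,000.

σ_{5d} = 2.5% × √5 = 5.590%.
ES multiplier = φ(z)/(1−α) = 0.014453/0.005 = 2.891.
ES = 5.590% × 2.891 = 16.161%; on $150,000,000: $24,241,500.

$24,200,000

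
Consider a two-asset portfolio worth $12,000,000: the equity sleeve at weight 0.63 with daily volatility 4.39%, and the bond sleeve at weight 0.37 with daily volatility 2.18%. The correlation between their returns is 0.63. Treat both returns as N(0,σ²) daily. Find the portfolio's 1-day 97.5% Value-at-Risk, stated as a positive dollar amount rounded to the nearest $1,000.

σ_p² = 0.63²·4.39² + 0.37²·2.18² + 2·0.63·0.63·0.37·4.39·2.18 = 11.1105 (%²).
σ_p = √11.1105 = 3.333%.
At 97.5%, z = 1.960.
VaR = 1.960 × 3.333% = 6.533%; on $12,000,000 that is $783,960.

$784,000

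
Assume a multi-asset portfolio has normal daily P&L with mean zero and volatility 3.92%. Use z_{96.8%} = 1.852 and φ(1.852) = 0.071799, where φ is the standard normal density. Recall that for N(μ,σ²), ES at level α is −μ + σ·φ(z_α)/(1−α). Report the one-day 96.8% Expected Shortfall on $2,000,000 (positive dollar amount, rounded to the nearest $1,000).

$176,000

Tail multiplier: φ(z)/(1−α) = 0.071799 / 0.032 = 2.244.
ES = 3.92% × 2.244 = 8.796%.
On $2,000,000: 0.08796 × $2,000,000 = $175,920.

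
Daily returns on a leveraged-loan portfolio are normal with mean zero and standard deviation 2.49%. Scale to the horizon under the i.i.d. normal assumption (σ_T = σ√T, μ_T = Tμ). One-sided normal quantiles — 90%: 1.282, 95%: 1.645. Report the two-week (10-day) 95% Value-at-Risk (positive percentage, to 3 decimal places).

12.953%

σ_{10d} = 2.49% × √10 = 7.874%.
VaR = 1.645 × 7.874% = 12.953%.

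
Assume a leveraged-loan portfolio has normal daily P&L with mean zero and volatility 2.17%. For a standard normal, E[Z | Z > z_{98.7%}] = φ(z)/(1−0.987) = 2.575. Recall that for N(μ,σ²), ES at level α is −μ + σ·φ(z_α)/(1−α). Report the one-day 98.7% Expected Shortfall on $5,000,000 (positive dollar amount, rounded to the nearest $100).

ES = 2.17% × 2.575 = 5.588%.
On $5,000,000: 0.05588 × $5,000,000 = $279,400.

$279,400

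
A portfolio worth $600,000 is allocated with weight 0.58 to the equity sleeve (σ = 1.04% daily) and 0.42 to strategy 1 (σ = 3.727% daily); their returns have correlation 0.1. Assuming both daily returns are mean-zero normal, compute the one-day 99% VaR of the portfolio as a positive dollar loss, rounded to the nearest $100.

σ_p² = 0.58²·1.04² + 0.42²·3.727² + 2·0.1·0.58·0.42·1.04·3.727 = 3.0030 (%²).
σ_p = √3.0030 = 1.733%.
At 99%, z = 2.326.
VaR = 2.326 × 1.733% = 4.031%; on $600,000 that is $24,186.

$24,200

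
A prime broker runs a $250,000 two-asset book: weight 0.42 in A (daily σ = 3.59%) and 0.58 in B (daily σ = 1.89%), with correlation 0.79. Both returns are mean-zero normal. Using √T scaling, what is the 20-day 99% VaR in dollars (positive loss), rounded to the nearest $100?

$64,200

σ_p = √(0.42²·3.59² + 0.58²·1.89² + 2·0.79·0.42·0.58·3.59·1.89) = 2.467%.
σ_{20d} = 2.467% × √20 = 11.033%.
z(99%) = 2.326.
VaR = 2.326 × 11.033% = 25.663%; on $250,000 that is $64,158.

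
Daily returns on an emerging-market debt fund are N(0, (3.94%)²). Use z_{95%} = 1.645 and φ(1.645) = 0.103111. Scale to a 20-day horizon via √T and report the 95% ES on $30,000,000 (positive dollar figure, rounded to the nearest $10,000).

$10,900,000

σ_{20d} = 3.94% × √20 = 17.620%.
ES multiplier = φ(z)/(1−α) = 0.103111/0.05 = 2.062.
ES = 17.620% × 2.062 = 36.332%; on $30,000,000: $10,899,600.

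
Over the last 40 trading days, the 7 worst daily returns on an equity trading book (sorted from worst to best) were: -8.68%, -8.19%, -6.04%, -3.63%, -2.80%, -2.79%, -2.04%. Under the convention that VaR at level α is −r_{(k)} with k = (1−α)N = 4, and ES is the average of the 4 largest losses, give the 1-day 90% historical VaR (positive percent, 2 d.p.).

3.63%

k = 4; the 4th lowest return is -3.63%, so VaR = 3.63%.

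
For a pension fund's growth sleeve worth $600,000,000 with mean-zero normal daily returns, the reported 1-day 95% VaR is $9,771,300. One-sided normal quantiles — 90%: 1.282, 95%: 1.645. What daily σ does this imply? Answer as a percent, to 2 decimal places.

VaR as a fraction: $9,771,300 / $600,000,000 = 1.629%.
σ = VaR / z = 1.629% / 1.645 = 0.990%.

0.99%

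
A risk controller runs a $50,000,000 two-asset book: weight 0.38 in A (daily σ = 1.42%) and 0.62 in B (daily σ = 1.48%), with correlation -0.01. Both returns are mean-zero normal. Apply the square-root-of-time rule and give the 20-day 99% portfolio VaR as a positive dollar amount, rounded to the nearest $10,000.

$5,510,000

σ_p = √(0.38²·1.42² + 0.62²·1.48² + 2·-0.01·0.38·0.62·1.42·1.48) = 1.060%.
σ_{20d} = 1.060% × √20 = 4.740%.
z(99%) = 2.326.
VaR = 2.326 × 4.740% = 11.025%; on $50,000,000 that is $5,512,500.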